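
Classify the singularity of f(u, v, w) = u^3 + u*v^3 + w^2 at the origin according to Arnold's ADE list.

E7

The Hessian of f at 0 has rank 1. Corank 2; j^3 = u^3 is a perfect cube, so E-series; the 4-jet and mu = 7 give E_7.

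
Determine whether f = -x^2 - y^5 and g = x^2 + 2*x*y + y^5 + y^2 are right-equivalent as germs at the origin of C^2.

Yes.

The Hessian of f at 0 is [[-2, 0], [0, 0]] with rank 1, so corank 1. A Groebner basis of the Jacobian ideal J(f) in C{x,y} is {y^4, x}; counting standard monomials gives mu = 4. Corank 1: A-series; mu = 4 gives A_4. The Hessian of g at 0 is [[2, 2], [2, 2]] with rank 1, so corank 1. A Groebner basis of the Jacobian ideal J(g) in C{x,y} is {y^4, x + y}; counting standard monomials gives mu = 4. Corank 1: A-series; mu = 4 gives A_4. Both have type A_4, hence right-equivalent.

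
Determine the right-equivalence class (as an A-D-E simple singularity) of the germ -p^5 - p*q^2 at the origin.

D_6

The Hessian of f at 0 has rank 0. Corank 2; j^3 = -p*q^2 has shape L^2 M (L != M), so D-series; mu = 6 gives D_6.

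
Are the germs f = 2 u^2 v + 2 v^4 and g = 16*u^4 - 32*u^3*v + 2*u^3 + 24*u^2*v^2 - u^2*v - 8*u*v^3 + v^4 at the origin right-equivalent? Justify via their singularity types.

Yes.

The Hessian of f at 0 has rank 0. Corank 2; j^3 = 2*u^2*v has shape L^2 M (L != M), so D-series; mu = 5 gives D_5. The Hessian of g at 0 has rank 0. Corank 2; j^3 = u^2*(2*u - v) has shape L^2 M (L != M), so D-series; mu = 5 gives D_5. Both have type D_5, hence right-equivalent.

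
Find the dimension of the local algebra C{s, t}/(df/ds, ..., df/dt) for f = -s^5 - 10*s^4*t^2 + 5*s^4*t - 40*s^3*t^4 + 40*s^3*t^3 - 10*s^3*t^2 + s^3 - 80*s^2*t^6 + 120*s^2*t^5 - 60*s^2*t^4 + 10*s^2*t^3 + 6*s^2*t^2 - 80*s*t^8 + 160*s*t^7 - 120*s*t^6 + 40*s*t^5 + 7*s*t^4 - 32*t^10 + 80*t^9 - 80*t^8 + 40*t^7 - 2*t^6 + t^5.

8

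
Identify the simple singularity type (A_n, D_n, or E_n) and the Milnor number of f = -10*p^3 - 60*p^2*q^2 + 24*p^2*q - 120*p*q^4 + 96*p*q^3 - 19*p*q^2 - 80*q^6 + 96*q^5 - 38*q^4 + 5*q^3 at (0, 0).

Type D_4, Milnor number mu = 4.

The Hessian of f at 0 is [[0, 0], [0, 0]] with rank 0, so corank 2. A Groebner basis of the Jacobian ideal J(f) in C{p,q} is {q^3, p^2 - q^2/6, p*q - q^2/2}; counting standard monomials gives mu = 4. Corank 2; j^3 = -(p - q)*(10*p^2 - 14*p*q + 5*q^2) splits into three distinct lines over C (the quadratic factor has nonzero discriminant), so D_4.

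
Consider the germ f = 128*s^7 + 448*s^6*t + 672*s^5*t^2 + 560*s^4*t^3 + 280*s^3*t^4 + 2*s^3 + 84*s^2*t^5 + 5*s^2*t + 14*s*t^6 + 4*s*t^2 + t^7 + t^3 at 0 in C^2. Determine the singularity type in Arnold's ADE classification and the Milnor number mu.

Type D8, Milnor number mu = 8.

The Hessian of f at 0 is [[0, 0], [0, 0]] with rank 0, so corank 2. A Groebner basis of the Jacobian ideal J(f) in C{s,t} is {s*t/14 + t^6 + t^2/14, s*t^2 + t^3, s^2 + 3*s*t/2 + t^2/2}; counting standard monomials gives mu = 8. Corank 2; j^3 = (s + t)^2*(2*s + t) has shape L^2 M (L != M), so D-series; mu = 8 gives D_8.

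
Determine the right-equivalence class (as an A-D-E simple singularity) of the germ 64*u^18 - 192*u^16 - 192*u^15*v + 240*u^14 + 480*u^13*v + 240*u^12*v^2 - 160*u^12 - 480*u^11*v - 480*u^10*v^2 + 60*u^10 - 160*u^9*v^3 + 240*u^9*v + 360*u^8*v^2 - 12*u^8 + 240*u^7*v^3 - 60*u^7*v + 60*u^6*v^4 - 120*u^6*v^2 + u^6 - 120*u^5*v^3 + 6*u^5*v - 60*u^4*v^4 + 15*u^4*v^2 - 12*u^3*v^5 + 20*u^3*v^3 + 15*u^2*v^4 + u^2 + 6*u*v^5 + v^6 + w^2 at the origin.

The Hessian of f at 0 is [[2, 0, 0], [0, 0, 0], [0, 0, 2]] with rank 2, so corank 1. A Groebner basis of the Jacobian ideal J(f) in C{u,v,w} is {v^5, u, w}; counting standard monomials gives mu = 5. Corank 1: A-series; mu = 5 gives A_5.

A_{5}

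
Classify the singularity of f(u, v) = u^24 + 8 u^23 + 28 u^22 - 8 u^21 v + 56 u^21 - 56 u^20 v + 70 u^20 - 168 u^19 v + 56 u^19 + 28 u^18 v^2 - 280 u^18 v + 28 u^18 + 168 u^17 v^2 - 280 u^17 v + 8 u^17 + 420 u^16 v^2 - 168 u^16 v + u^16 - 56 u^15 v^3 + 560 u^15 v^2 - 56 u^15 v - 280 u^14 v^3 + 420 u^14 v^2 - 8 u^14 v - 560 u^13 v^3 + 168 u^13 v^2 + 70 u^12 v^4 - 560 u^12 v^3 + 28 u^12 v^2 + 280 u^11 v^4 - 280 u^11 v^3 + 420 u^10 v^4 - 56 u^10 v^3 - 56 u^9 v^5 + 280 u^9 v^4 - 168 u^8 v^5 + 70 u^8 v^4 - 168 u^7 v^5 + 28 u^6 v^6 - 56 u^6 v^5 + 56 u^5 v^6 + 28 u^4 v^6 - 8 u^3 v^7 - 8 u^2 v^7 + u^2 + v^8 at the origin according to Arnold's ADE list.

The Hessian of f at 0 is [[2, 0], [0, 0]] with rank 1, so corank 1. A Groebner basis of the Jacobian ideal J(f) in C{u,v} is {v^7, u}; counting standard monomials gives mu = 7. Corank 1: A-series; mu = 7 gives A_7.

A_7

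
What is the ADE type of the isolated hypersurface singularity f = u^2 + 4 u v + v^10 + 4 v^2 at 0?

A_{9}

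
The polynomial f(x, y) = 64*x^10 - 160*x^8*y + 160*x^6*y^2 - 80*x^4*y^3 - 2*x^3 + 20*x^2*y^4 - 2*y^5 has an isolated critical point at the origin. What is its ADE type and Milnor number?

The Hessian of f at 0 has rank 0. Corank 2; j^3 = -2*x^3 is a perfect cube, so E-series; the 5-jet and mu = 8 give E_8.

Type E_8, Milnor number mu = 8.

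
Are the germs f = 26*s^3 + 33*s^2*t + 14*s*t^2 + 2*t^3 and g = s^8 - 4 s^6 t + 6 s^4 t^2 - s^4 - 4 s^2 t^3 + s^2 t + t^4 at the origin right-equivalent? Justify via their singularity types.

No.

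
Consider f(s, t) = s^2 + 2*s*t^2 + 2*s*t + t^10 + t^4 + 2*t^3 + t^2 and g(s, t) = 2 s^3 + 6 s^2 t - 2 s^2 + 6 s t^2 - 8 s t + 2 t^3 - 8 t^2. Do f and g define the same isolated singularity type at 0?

No.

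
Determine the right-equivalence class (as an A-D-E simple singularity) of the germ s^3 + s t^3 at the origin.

E_7

The Hessian of f at 0 has rank 0. Corank 2; j^3 = s^3 is a perfect cube, so E-series; the 4-jet and mu = 7 give E_7.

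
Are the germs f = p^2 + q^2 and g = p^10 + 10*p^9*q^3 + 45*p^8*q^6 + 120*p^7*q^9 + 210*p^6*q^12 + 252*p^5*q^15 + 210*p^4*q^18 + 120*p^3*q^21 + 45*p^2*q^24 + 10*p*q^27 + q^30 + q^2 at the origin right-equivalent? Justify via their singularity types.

The Hessian of f at 0 is [[2, 0], [0, 2]] with rank 2, so corank 0. A Groebner basis of the Jacobian ideal J(f) in C{p,q} is {p, q}; counting standard monomials gives mu = 1. Corank 0: nondegenerate Morse point, so A_1. The Hessian of g at 0 is [[0, 0], [0, 2]] with rank 1, so corank 1. A Groebner basis of the Jacobian ideal J(g) in C{p,q} is {p^9, q}; counting standard monomials gives mu = 9. Corank 1: A-series; mu = 9 gives A_9. f is A_1 but g is A_9, hence not right-equivalent.

No.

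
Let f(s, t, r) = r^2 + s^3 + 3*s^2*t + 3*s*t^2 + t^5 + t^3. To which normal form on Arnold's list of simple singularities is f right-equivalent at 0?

E_8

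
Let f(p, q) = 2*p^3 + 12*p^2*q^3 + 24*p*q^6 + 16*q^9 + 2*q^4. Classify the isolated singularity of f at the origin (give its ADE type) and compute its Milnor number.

The Hessian of f at 0 has rank 0. Corank 2; j^3 = 2*p^3 is a perfect cube, so E-series; the 4-jet and mu = 6 give E_6.

Type E6, Milnor number mu = 6.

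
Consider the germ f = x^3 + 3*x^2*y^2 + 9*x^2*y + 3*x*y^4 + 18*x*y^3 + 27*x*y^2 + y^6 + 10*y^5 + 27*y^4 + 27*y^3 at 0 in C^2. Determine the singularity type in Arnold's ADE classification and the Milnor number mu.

Type E8, Milnor number mu = 8.

The Hessian of f at 0 has rank 0. Corank 2; j^3 = (x + 3*y)^3 is a perfect cube, so E-series; the 5-jet and mu = 8 give E_8.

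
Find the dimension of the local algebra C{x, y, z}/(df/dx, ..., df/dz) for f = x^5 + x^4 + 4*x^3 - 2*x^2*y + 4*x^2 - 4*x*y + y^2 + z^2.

4

The Hessian of f at 0 has rank 2. Corank 1: A-series; mu = 4 gives A_4.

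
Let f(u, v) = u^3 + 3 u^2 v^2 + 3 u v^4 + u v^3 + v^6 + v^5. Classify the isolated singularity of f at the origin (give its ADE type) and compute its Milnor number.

Type E_7, Milnor number mu = 7.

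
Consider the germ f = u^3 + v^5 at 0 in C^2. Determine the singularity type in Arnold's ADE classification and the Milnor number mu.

Type E8, Milnor number mu = 8.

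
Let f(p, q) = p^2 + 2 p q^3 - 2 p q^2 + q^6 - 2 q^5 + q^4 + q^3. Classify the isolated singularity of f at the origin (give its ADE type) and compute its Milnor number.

Type A2, Milnor number mu = 2.

The Hessian of f at 0 has rank 1. Corank 1: A-series; mu = 2 gives A_2.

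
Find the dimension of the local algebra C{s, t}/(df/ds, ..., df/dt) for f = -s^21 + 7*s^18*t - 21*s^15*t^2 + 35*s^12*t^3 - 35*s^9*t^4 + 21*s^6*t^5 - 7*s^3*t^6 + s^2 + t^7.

6

The Hessian of f at 0 has rank 1. Corank 1: A-series; mu = 6 gives A_6.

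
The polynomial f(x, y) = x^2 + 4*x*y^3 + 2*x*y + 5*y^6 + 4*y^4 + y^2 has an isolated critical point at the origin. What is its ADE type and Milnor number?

The Hessian of f at 0 is [[2, 2], [2, 2]] with rank 1, so corank 1. A Groebner basis of the Jacobian ideal J(f) in C{x,y} is {x*y^2 - x/2 - y/2, x/2 + y^3 + y/2, x^2 + 2*x*y + y^2}; counting standard monomials gives mu = 5. Corank 1: A-series; mu = 5 gives A_5.

Type A_{5}, Milnor number mu = 5.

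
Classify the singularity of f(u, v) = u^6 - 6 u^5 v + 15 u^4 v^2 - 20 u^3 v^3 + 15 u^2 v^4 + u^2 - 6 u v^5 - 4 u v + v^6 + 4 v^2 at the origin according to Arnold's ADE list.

A_{5}

The Hessian of f at 0 is [[2, -4], [-4, 8]] with rank 1, so corank 1. A Groebner basis of the Jacobian ideal J(f) in C{u,v} is {v^5, u - 2*v}; counting standard monomials gives mu = 5. Corank 1: A-series; mu = 5 gives A_5.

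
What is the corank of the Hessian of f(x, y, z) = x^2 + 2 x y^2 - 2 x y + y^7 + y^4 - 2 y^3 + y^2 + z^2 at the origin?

1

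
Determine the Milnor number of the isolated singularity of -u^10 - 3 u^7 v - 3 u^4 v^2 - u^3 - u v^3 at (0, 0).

The Hessian of f at 0 is [[0, 0], [0, 0]] with rank 0, so corank 2. A Groebner basis of the Jacobian ideal J(f) in C{u,v} is {u^3, u*v^2, 3*u^2 + v^3}; counting standard monomials gives mu = 7. Corank 2; j^3 = -u^3 is a perfect cube, so E-series; the 4-jet and mu = 7 give E_7.

7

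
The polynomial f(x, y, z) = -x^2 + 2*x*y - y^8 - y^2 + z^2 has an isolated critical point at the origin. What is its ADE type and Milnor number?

Type A_{7}, Milnor number mu = 7.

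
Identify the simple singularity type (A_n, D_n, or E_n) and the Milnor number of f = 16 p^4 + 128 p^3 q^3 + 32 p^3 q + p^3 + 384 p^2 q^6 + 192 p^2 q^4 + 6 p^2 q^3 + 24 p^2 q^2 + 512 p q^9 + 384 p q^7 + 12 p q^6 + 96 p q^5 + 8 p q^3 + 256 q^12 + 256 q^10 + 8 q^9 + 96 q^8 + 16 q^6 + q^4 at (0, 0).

Type E_{6}, Milnor number mu = 6.

The Hessian of f at 0 has rank 0. Corank 2; j^3 = p^3 is a perfect cube, so E-series; the 4-jet and mu = 6 give E_6.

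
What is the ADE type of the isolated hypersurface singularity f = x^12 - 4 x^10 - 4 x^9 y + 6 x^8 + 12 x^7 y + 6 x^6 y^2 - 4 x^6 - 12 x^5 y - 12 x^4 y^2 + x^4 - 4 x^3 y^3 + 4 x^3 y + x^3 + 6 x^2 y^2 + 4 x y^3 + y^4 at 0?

The Hessian of f at 0 has rank 0. Corank 2; j^3 = x^3 is a perfect cube, so E-series; the 4-jet and mu = 6 give E_6.

E_{6}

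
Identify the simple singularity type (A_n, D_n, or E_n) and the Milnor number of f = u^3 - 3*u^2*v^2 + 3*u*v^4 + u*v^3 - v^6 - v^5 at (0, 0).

Type E7, Milnor number mu = 7.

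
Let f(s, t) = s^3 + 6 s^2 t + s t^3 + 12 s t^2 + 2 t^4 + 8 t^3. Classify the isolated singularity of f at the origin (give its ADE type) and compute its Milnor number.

Type E_{7}, Milnor number mu = 7.

The Hessian of f at 0 has rank 0. Corank 2; j^3 = (s + 2*t)^3 is a perfect cube, so E-series; the 4-jet and mu = 7 give E_7.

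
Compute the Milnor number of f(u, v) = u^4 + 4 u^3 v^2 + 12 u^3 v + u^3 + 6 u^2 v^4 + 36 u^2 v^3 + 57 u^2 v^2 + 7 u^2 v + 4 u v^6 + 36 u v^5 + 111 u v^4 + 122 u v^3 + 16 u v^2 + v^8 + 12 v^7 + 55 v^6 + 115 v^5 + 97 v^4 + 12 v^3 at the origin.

5

The Hessian of f at 0 is [[0, 0], [0, 0]] with rank 0, so corank 2. A Groebner basis of the Jacobian ideal J(f) in C{u,v} is {u*v^2 + 2*u*v/3 + 4*v^2/3, -u*v/3 + v^3 - 2*v^2/3, u^2 + 16*u*v/3 + 20*v^2/3}; counting standard monomials gives mu = 5. Corank 2; j^3 = (u + 2*v)^2*(u + 3*v) has shape L^2 M (L != M), so D-series; mu = 5 gives D_5.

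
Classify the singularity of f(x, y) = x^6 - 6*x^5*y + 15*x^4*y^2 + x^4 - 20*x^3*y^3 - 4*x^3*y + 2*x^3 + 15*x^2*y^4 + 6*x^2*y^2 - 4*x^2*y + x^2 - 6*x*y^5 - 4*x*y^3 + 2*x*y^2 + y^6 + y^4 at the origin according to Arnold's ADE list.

A_5

The Hessian of f at 0 has rank 1. Corank 1: A-series; mu = 5 gives A_5.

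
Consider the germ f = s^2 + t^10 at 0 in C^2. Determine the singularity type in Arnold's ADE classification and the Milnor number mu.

Type A_9, Milnor number mu = 9.

The Hessian of f at 0 has rank 1. Corank 1: A-series; mu = 9 gives A_9.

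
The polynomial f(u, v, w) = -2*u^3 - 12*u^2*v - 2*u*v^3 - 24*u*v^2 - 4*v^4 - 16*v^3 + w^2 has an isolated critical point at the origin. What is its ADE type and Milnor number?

Type E_{7}, Milnor number mu = 7.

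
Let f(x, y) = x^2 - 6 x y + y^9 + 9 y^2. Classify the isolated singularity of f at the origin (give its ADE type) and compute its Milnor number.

Type A_{8}, Milnor number mu = 8.

The Hessian of f at 0 has rank 1. Corank 1: A-series; mu = 8 gives A_8.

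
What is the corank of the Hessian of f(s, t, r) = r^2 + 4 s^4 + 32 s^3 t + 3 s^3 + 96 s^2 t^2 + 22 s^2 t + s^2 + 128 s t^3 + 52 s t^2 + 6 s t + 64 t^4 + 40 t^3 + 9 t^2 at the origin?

1

The Hessian at 0 is [[2, 6, 0], [6, 18, 0], [0, 0, 2]] of rank 2; hence corank 1.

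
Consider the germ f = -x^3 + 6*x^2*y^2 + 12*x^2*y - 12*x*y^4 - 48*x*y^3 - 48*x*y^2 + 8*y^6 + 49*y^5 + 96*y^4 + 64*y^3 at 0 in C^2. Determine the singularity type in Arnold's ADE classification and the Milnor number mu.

Type E_8, Milnor number mu = 8.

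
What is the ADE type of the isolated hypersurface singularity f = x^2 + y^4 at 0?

The Hessian of f at 0 has rank 1. Corank 1: A-series; mu = 3 gives A_3.

A3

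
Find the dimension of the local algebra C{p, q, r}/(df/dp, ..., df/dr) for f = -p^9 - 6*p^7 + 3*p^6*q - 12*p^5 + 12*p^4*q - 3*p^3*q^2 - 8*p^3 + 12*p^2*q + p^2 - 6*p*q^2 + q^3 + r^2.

The Hessian of f at 0 has rank 2. Corank 1: A-series; mu = 2 gives A_2.

2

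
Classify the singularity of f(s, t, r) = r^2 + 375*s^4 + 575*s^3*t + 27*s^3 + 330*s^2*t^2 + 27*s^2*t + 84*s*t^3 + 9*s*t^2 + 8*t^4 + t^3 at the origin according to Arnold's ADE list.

The Hessian of f at 0 has rank 1. Corank 2; j^3 = (3*s + t)^3 is a perfect cube, so E-series; the 4-jet and mu = 7 give E_7.

E7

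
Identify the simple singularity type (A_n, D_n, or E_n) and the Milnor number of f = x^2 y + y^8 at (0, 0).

Type D_9, Milnor number mu = 9.

The Hessian of f at 0 has rank 0. Corank 2; j^3 = x^2*y has shape L^2 M (L != M), so D-series; mu = 9 gives D_9.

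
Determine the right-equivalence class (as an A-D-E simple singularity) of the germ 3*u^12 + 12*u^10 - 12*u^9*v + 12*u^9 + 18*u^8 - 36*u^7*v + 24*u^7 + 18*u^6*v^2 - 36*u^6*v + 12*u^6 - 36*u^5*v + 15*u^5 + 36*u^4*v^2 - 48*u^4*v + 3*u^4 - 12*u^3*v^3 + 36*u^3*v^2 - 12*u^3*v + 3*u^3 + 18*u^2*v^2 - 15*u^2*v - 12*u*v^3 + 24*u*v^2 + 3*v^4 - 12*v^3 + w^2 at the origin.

The Hessian of f at 0 has rank 1. Corank 2; j^3 = 3*(u - 2*v)^2*(u - v) has shape L^2 M (L != M), so D-series; mu = 5 gives D_5.

D_5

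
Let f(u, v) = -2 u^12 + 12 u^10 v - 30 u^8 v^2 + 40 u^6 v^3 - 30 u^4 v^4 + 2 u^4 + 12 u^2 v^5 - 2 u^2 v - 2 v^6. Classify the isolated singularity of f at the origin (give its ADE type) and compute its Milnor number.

The Hessian of f at 0 has rank 0. Corank 2; j^3 = -2*u^2*v has shape L^2 M (L != M), so D-series; mu = 7 gives D_7.

Type D_{7}, Milnor number mu = 7.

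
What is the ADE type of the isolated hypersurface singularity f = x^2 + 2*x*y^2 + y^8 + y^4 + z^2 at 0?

A_{7}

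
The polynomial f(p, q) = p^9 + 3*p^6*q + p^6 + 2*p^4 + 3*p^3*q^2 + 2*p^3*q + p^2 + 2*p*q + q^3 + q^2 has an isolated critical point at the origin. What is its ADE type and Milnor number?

The Hessian of f at 0 has rank 1. Corank 1: A-series; mu = 2 gives A_2.

Type A_{2}, Milnor number mu = 2.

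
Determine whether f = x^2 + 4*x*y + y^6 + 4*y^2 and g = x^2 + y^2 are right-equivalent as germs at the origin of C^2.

No.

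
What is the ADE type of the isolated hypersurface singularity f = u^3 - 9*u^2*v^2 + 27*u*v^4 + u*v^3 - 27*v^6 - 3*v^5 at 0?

The Hessian of f at 0 is [[0, 0], [0, 0]] with rank 0, so corank 2. A Groebner basis of the Jacobian ideal J(f) in C{u,v} is {-u^2/9 + v^4 - v^3/27, u^3, u^2*v + u^2/27 + v^3/81, -u^2/3 + u*v^2 - v^3/9}; counting standard monomials gives mu = 7. Corank 2; j^3 = u^3 is a perfect cube, so E-series; the 4-jet and mu = 7 give E_7.

E_7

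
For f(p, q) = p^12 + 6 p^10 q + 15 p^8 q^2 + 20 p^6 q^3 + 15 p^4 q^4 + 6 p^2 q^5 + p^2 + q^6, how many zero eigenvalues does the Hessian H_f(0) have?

1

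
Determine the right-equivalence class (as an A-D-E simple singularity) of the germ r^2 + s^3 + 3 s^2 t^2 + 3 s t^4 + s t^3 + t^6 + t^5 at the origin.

The Hessian of f at 0 has rank 1. Corank 2; j^3 = s^3 is a perfect cube, so E-series; the 4-jet and mu = 7 give E_7.

E_{7}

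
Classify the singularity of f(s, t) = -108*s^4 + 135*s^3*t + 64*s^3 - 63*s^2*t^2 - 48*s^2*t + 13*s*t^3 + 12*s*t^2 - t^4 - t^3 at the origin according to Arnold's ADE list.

E_{7}

The Hessian of f at 0 has rank 0. Corank 2; j^3 = (4*s - t)^3 is a perfect cube, so E-series; the 4-jet and mu = 7 give E_7.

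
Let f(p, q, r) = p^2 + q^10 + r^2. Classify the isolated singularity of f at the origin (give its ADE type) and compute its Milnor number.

The Hessian of f at 0 has rank 2. Corank 1: A-series; mu = 9 gives A_9.

Type A_{9}, Milnor number mu = 9.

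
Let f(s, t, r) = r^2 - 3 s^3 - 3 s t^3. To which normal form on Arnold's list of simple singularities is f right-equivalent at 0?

E7

The Hessian of f at 0 is [[0, 0, 0], [0, 0, 0], [0, 0, 2]] with rank 1, so corank 2. A Groebner basis of the Jacobian ideal J(f) in C{s,t,r} is {s^3, s*t^2, 3*s^2 + t^3, r}; counting standard monomials gives mu = 7. Corank 2; j^3 = -3*s^3 is a perfect cube, so E-series; the 4-jet and mu = 7 give E_7.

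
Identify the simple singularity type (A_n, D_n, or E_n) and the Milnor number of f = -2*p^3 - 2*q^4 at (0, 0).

Type E_6, Milnor number mu = 6.

The Hessian of f at 0 has rank 0. Corank 2; j^3 = -2*p^3 is a perfect cube, so E-series; the 4-jet and mu = 6 give E_6.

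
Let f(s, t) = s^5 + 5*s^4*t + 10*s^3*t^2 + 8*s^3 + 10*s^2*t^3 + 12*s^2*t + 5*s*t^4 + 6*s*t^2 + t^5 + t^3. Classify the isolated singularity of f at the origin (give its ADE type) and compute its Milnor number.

Type E8, Milnor number mu = 8.

The Hessian of f at 0 has rank 0. Corank 2; j^3 = (2*s + t)^3 is a perfect cube, so E-series; the 5-jet and mu = 8 give E_8.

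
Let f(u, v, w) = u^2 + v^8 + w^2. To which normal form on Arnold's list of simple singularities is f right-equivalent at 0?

A_7

The Hessian of f at 0 has rank 2. Corank 1: A-series; mu = 7 gives A_7.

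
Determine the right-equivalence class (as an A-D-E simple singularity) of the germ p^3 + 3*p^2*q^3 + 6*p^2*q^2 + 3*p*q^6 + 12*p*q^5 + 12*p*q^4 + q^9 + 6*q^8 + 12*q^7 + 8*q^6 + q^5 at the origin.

E_8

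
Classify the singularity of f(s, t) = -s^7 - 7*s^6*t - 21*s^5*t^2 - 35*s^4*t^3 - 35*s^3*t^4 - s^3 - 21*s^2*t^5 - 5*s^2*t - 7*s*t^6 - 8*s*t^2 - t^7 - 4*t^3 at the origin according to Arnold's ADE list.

The Hessian of f at 0 is [[0, 0], [0, 0]] with rank 0, so corank 2. A Groebner basis of the Jacobian ideal J(f) in C{s,t} is {s*t/7 + t^6 + 2*t^2/7, s*t^2 + 2*t^3, s^2 + 3*s*t + 2*t^2}; counting standard monomials gives mu = 8. Corank 2; j^3 = -(s + t)*(s + 2*t)^2 has shape L^2 M (L != M), so D-series; mu = 8 gives D_8.

D_{8}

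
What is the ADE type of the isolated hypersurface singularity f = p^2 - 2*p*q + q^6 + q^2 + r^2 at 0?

A_{5}

The Hessian of f at 0 is [[2, -2, 0], [-2, 2, 0], [0, 0, 2]] with rank 2, so corank 1. A Groebner basis of the Jacobian ideal J(f) in C{p,q,r} is {q^5, p - q, r}; counting standard monomials gives mu = 5. Corank 1: A-series; mu = 5 gives A_5.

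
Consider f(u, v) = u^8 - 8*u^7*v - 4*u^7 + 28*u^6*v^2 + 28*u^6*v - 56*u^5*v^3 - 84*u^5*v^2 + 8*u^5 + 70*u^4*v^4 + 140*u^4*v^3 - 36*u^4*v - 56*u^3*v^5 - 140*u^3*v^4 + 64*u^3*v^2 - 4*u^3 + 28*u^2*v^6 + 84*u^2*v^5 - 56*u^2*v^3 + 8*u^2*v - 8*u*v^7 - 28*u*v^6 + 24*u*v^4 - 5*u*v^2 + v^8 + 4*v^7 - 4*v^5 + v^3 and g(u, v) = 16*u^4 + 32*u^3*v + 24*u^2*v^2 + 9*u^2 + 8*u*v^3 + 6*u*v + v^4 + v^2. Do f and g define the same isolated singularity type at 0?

No.

The Hessian of f at 0 has rank 0. Corank 2; j^3 = -(u - v)*(2*u - v)^2 has shape L^2 M (L != M), so D-series; mu = 9 gives D_9. The Hessian of g at 0 has rank 1. Corank 1: A-series; mu = 3 gives A_3. f is D_9 but g is A_3, hence not right-equivalent.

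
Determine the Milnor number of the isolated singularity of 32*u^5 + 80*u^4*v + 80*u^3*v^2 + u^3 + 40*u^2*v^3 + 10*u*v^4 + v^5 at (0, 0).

8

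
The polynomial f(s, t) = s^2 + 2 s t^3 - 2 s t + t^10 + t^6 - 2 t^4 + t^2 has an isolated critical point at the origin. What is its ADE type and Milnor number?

Type A9, Milnor number mu = 9.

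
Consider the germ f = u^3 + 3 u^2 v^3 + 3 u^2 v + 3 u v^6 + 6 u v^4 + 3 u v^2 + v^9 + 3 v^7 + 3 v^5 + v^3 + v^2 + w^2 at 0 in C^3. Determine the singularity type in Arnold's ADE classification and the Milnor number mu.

Type A2, Milnor number mu = 2.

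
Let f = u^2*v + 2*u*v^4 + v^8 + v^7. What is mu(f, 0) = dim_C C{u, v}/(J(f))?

The Hessian of f at 0 has rank 0. Corank 2; j^3 = u^2*v has shape L^2 M (L != M), so D-series; mu = 9 gives D_9.

9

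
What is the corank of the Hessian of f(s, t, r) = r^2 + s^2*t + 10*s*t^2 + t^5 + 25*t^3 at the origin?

2

Hessian at 0 has rank 1.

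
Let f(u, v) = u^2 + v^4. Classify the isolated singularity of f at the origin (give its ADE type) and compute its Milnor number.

Type A3, Milnor number mu = 3.

The Hessian of f at 0 has rank 1. Corank 1: A-series; mu = 3 gives A_3.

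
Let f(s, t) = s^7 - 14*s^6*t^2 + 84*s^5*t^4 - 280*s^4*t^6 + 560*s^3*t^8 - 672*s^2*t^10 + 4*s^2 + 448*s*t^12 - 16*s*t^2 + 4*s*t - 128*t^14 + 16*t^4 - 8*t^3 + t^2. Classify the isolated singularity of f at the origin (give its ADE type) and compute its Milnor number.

Type A_{6}, Milnor number mu = 6.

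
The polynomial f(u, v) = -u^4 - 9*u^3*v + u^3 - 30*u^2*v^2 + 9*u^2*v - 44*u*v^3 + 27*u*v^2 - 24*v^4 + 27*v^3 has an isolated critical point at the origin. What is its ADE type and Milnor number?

Type E_{7}, Milnor number mu = 7.

The Hessian of f at 0 has rank 0. Corank 2; j^3 = (u + 3*v)^3 is a perfect cube, so E-series; the 4-jet and mu = 7 give E_7.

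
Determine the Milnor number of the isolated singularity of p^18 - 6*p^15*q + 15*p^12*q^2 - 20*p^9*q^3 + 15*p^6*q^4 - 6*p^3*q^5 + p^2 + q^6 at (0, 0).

The Hessian of f at 0 is [[2, 0], [0, 0]] with rank 1, so corank 1. A Groebner basis of the Jacobian ideal J(f) in C{p,q} is {q^5, p}; counting standard monomials gives mu = 5. Corank 1: A-series; mu = 5 gives A_5.

5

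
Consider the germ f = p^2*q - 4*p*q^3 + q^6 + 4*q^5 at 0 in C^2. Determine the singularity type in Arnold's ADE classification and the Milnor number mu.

Type D_7, Milnor number mu = 7.

The Hessian of f at 0 has rank 0. Corank 2; j^3 = p^2*q has shape L^2 M (L != M), so D-series; mu = 7 gives D_7.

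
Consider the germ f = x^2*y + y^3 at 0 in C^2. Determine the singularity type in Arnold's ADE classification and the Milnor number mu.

The Hessian of f at 0 is [[0, 0], [0, 0]] with rank 0, so corank 2. A Groebner basis of the Jacobian ideal J(f) in C{x,y} is {y^3, x^2 + 3*y^2, x*y}; counting standard monomials gives mu = 4. Corank 2; j^3 = y*(x^2 + y^2) splits into three distinct lines over C (the quadratic factor has nonzero discriminant), so D_4.

Type D_{4}, Milnor number mu = 4.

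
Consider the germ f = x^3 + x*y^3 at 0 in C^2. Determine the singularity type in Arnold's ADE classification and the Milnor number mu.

Type E7, Milnor number mu = 7.

The Hessian of f at 0 has rank 0. Corank 2; j^3 = x^3 is a perfect cube, so E-series; the 4-jet and mu = 7 give E_7.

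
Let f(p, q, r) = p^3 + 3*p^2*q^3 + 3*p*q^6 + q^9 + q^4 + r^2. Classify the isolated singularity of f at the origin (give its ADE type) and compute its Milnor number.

The Hessian of f at 0 has rank 1. Corank 2; j^3 = p^3 is a perfect cube, so E-series; the 4-jet and mu = 6 give E_6.

Type E_{6}, Milnor number mu = 6.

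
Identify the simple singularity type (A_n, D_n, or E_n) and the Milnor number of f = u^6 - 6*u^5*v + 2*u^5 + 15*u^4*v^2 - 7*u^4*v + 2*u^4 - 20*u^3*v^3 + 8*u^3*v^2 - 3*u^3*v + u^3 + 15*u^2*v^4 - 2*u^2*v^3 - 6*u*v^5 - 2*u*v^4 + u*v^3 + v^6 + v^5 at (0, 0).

Type E7, Milnor number mu = 7.

The Hessian of f at 0 has rank 0. Corank 2; j^3 = u^3 is a perfect cube, so E-series; the 4-jet and mu = 7 give E_7.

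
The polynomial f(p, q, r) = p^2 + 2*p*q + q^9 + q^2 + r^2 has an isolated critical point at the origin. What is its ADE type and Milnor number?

The Hessian of f at 0 has rank 2. Corank 1: A-series; mu = 8 gives A_8.

Type A8, Milnor number mu = 8.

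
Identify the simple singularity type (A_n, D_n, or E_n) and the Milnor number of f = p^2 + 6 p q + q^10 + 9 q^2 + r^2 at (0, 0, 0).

Type A_{9}, Milnor number mu = 9.

The Hessian of f at 0 has rank 2. Corank 1: A-series; mu = 9 gives A_9.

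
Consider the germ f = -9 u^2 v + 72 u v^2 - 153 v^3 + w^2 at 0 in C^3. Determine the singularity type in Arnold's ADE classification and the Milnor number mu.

Type D_{4}, Milnor number mu = 4.

The Hessian of f at 0 has rank 1. Corank 2; j^3 = -9*v*(u^2 - 8*u*v + 17*v^2) splits into three distinct lines over C (the quadratic factor has nonzero discriminant), so D_4.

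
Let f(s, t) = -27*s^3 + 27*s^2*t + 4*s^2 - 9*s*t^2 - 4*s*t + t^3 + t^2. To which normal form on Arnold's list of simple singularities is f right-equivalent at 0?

The Hessian of f at 0 has rank 1. Corank 1: A-series; mu = 2 gives A_2.

A2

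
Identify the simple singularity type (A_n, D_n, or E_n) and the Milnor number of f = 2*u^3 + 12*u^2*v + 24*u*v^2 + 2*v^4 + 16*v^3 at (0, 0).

Type E6, Milnor number mu = 6.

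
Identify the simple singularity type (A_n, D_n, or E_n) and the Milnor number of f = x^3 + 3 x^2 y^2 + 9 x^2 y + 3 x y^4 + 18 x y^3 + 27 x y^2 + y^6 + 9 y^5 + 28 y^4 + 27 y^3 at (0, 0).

The Hessian of f at 0 has rank 0. Corank 2; j^3 = (x + 3*y)^3 is a perfect cube, so E-series; the 4-jet and mu = 6 give E_6.

Type E_6, Milnor number mu = 6.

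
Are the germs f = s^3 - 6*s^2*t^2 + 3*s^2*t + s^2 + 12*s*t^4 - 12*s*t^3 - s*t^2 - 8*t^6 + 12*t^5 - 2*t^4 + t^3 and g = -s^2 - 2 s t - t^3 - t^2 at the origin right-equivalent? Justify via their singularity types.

Yes.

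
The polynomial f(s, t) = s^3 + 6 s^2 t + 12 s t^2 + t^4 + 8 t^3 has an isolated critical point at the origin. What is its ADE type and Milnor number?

The Hessian of f at 0 is [[0, 0], [0, 0]] with rank 0, so corank 2. A Groebner basis of the Jacobian ideal J(f) in C{s,t} is {t^3, s^2 + 4*s*t + 4*t^2}; counting standard monomials gives mu = 6. Corank 2; j^3 = (s + 2*t)^3 is a perfect cube, so E-series; the 4-jet and mu = 6 give E_6.

Type E_{6}, Milnor number mu = 6.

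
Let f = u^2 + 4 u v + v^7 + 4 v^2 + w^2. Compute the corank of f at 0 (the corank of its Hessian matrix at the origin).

1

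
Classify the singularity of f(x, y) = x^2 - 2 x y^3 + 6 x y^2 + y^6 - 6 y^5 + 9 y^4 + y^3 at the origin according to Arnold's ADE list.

A_2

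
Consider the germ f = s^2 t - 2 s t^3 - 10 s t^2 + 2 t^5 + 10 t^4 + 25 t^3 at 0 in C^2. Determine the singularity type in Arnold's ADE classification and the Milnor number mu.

Type D_{6}, Milnor number mu = 6.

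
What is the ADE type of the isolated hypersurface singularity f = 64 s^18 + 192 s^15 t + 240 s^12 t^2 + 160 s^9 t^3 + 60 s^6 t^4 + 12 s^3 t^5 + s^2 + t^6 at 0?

The Hessian of f at 0 has rank 1. Corank 1: A-series; mu = 5 gives A_5.

A5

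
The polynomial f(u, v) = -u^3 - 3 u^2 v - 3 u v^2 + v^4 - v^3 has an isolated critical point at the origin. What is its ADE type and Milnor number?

The Hessian of f at 0 is [[0, 0], [0, 0]] with rank 0, so corank 2. A Groebner basis of the Jacobian ideal J(f) in C{u,v} is {v^3, u^2 + 2*u*v + v^2}; counting standard monomials gives mu = 6. Corank 2; j^3 = -(u + v)^3 is a perfect cube, so E-series; the 4-jet and mu = 6 give E_6.

Type E6, Milnor number mu = 6.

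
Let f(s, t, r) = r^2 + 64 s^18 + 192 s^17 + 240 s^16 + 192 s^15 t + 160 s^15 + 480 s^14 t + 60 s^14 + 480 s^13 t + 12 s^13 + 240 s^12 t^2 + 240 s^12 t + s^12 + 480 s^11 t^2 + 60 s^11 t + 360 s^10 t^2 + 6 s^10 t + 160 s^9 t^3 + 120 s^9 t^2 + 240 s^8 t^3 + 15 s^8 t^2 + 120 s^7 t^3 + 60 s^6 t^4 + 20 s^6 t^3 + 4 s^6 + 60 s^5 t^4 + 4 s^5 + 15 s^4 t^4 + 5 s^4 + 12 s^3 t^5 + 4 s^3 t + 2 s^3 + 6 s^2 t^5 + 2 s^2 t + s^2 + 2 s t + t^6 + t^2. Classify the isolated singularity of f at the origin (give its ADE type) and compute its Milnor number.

Type A_{5}, Milnor number mu = 5.

The Hessian of f at 0 is [[2, 2, 0], [2, 2, 0], [0, 0, 2]] with rank 2, so corank 1. A Groebner basis of the Jacobian ideal J(f) in C{s,t,r} is {s*t^2 - s*t + s/5 - 4*t^2/5 + t/5, s*t + t^3 + t^2, s^2 + 2*s*t - s/5 + 4*t^2/5 - t/5, r}; counting standard monomials gives mu = 5. Corank 1: A-series; mu = 5 gives A_5.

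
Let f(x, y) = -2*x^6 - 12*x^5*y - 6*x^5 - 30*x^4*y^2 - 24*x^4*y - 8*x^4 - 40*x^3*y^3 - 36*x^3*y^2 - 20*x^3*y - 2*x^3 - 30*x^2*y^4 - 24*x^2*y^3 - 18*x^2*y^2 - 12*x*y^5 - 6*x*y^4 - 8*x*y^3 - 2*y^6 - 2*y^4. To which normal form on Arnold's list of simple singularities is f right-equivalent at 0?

E6

The Hessian of f at 0 is [[0, 0], [0, 0]] with rank 0, so corank 2. A Groebner basis of the Jacobian ideal J(f) in C{x,y} is {x^3, x^2*y, x^2/2 + x*y^2, -3*x^2/2 + y^3}; counting standard monomials gives mu = 6. Corank 2; j^3 = -2*x^3 is a perfect cube, so E-series; the 4-jet and mu = 6 give E_6.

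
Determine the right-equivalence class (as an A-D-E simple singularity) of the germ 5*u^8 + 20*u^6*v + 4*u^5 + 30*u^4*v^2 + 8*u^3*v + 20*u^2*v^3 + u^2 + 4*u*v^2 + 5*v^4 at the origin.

A_{3}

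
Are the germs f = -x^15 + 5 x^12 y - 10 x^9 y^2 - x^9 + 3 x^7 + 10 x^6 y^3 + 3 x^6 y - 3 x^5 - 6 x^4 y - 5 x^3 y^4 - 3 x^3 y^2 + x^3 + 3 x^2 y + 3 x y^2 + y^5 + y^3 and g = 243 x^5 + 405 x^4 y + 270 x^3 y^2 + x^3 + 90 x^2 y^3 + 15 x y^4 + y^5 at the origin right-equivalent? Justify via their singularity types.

The Hessian of f at 0 is [[0, 0], [0, 0]] with rank 0, so corank 2. A Groebner basis of the Jacobian ideal J(f) in C{x,y} is {x^2/2 + x*y^3 + x*y + y^2/2, y^4, x^3 - 3*x*y^2 - 2*y^3, x^2*y + 2*x*y^2 + y^3}; counting standard monomials gives mu = 8. Corank 2; j^3 = (x + y)^3 is a perfect cube, so E-series; the 5-jet and mu = 8 give E_8. The Hessian of g at 0 is [[0, 0], [0, 0]] with rank 0, so corank 2. A Groebner basis of the Jacobian ideal J(g) in C{x,y} is {y^5, x*y^3 + y^4/12, x^2}; counting standard monomials gives mu = 8. Corank 2; j^3 = x^3 is a perfect cube, so E-series; the 5-jet and mu = 8 give E_8. Both have type E_8, hence right-equivalent.

Yes.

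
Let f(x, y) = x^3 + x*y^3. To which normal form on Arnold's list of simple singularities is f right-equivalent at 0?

E_{7}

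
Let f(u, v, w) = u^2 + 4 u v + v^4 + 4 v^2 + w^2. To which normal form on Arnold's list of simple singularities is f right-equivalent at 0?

A3

The Hessian of f at 0 has rank 2. Corank 1: A-series; mu = 3 gives A_3.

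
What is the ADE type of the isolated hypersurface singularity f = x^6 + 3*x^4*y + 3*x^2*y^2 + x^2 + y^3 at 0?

A2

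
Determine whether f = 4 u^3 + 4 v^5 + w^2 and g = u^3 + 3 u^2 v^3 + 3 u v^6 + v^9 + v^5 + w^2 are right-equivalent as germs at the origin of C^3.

Yes.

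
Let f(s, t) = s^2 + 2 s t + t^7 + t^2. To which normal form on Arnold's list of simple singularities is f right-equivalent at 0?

A6

The Hessian of f at 0 has rank 1. Corank 1: A-series; mu = 6 gives A_6.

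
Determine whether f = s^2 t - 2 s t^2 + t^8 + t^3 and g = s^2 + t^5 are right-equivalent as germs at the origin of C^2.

The Hessian of f at 0 is [[0, 0], [0, 0]] with rank 0, so corank 2. A Groebner basis of the Jacobian ideal J(f) in C{s,t} is {s^2/8 + t^7 - t^2/8, s^3 - t^3, s*t - t^2}; counting standard monomials gives mu = 9. Corank 2; j^3 = t*(s - t)^2 has shape L^2 M (L != M), so D-series; mu = 9 gives D_9. The Hessian of g at 0 is [[2, 0], [0, 0]] with rank 1, so corank 1. A Groebner basis of the Jacobian ideal J(g) in C{s,t} is {t^4, s}; counting standard monomials gives mu = 4. Corank 1: A-series; mu = 4 gives A_4. f is D_9 but g is A_4, hence not right-equivalent.

No.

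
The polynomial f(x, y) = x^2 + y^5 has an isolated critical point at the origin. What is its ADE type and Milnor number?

The Hessian of f at 0 has rank 1. Corank 1: A-series; mu = 4 gives A_4.

Type A_{4}, Milnor number mu = 4.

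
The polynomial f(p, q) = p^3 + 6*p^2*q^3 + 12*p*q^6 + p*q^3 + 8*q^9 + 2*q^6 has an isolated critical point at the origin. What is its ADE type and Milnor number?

Type E_7, Milnor number mu = 7.

The Hessian of f at 0 has rank 0. Corank 2; j^3 = p^3 is a perfect cube, so E-series; the 4-jet and mu = 7 give E_7.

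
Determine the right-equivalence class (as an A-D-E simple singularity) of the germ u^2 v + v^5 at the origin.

The Hessian of f at 0 has rank 0. Corank 2; j^3 = u^2*v has shape L^2 M (L != M), so D-series; mu = 6 gives D_6.

D6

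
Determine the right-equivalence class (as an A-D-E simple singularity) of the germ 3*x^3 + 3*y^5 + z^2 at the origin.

E_{8}

The Hessian of f at 0 has rank 1. Corank 2; j^3 = 3*x^3 is a perfect cube, so E-series; the 5-jet and mu = 8 give E_8.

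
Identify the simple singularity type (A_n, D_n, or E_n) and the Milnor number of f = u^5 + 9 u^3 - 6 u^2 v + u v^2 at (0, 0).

The Hessian of f at 0 has rank 0. Corank 2; j^3 = u*(3*u - v)^2 has shape L^2 M (L != M), so D-series; mu = 6 gives D_6.

Type D_{6}, Milnor number mu = 6.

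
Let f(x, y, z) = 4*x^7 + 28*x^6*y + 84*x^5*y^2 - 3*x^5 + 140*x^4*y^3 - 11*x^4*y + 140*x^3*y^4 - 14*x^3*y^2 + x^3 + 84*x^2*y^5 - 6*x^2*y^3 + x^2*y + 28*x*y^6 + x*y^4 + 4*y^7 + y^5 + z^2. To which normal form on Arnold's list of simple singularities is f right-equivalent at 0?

D6

The Hessian of f at 0 has rank 1. Corank 2; j^3 = x^2*(x + y) has shape L^2 M (L != M), so D-series; mu = 6 gives D_6.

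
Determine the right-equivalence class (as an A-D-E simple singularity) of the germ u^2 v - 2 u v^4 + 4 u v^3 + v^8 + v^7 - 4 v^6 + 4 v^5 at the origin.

D_9

The Hessian of f at 0 is [[0, 0], [0, 0]] with rank 0, so corank 2. A Groebner basis of the Jacobian ideal J(f) in C{u,v} is {u^2*v^2 + 28*u^2*v/31 - 12*u^2/31 - 160*u*v^2/31 - 272*u*v/31 - 544*v^3/31, 8*u^2*v/31 + u^2/31 + u*v^3 + 34*u*v^2/31 + 64*u*v/31 + 128*v^3/31, -u*v + v^4 - 2*v^3, u^3 - 52*u^2*v/31 + 40*u^2/31 + 368*u*v^2/31 + 576*u*v/31 + 1152*v^3/31}; counting standard monomials gives mu = 9. Corank 2; j^3 = u^2*v has shape L^2 M (L != M), so D-series; mu = 9 gives D_9.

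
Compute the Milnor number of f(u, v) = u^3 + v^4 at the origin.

6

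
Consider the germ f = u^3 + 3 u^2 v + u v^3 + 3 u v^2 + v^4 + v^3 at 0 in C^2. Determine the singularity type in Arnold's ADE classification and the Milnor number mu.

The Hessian of f at 0 is [[0, 0], [0, 0]] with rank 0, so corank 2. A Groebner basis of the Jacobian ideal J(f) in C{u,v} is {u^3 + 3*u^2*v + 6*u^2 + 12*u*v + 6*v^2, -3*u^2 + u*v^2 - 6*u*v - 3*v^2, 3*u^2 + 6*u*v + v^3 + 3*v^2}; counting standard monomials gives mu = 7. Corank 2; j^3 = (u + v)^3 is a perfect cube, so E-series; the 4-jet and mu = 7 give E_7.

Type E_{7}, Milnor number mu = 7.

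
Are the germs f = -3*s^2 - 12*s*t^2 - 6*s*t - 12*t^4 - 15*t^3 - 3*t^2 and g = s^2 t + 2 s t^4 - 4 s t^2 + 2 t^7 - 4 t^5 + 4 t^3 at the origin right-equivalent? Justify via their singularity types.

The Hessian of f at 0 has rank 1. Corank 1: A-series; mu = 2 gives A_2. The Hessian of g at 0 has rank 0. Corank 2; j^3 = t*(s - 2*t)^2 has shape L^2 M (L != M), so D-series; mu = 8 gives D_8. f is A_2 but g is D_8, hence not right-equivalent.

No.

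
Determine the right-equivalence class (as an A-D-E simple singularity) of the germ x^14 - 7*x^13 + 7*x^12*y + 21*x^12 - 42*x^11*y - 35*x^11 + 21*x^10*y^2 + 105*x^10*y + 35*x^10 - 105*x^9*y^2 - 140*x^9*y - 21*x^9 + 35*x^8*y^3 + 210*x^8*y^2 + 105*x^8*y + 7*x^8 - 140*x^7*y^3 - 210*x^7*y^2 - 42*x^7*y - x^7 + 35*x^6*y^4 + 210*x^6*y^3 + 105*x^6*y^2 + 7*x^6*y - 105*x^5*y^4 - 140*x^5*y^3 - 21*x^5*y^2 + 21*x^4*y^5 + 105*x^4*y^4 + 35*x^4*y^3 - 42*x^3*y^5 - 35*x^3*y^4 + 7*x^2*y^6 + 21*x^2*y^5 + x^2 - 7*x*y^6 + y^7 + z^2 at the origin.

A6

The Hessian of f at 0 has rank 2. Corank 1: A-series; mu = 6 gives A_6.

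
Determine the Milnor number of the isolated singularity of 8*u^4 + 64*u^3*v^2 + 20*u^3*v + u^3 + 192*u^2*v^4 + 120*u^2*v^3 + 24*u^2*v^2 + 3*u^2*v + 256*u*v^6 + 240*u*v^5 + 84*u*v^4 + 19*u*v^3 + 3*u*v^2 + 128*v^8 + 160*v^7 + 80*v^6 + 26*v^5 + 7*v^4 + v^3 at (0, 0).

The Hessian of f at 0 has rank 0. Corank 2; j^3 = (u + v)^3 is a perfect cube, so E-series; the 4-jet and mu = 7 give E_7.

7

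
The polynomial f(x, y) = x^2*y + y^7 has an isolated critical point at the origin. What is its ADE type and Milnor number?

The Hessian of f at 0 has rank 0. Corank 2; j^3 = x^2*y has shape L^2 M (L != M), so D-series; mu = 8 gives D_8.

Type D8, Milnor number mu = 8.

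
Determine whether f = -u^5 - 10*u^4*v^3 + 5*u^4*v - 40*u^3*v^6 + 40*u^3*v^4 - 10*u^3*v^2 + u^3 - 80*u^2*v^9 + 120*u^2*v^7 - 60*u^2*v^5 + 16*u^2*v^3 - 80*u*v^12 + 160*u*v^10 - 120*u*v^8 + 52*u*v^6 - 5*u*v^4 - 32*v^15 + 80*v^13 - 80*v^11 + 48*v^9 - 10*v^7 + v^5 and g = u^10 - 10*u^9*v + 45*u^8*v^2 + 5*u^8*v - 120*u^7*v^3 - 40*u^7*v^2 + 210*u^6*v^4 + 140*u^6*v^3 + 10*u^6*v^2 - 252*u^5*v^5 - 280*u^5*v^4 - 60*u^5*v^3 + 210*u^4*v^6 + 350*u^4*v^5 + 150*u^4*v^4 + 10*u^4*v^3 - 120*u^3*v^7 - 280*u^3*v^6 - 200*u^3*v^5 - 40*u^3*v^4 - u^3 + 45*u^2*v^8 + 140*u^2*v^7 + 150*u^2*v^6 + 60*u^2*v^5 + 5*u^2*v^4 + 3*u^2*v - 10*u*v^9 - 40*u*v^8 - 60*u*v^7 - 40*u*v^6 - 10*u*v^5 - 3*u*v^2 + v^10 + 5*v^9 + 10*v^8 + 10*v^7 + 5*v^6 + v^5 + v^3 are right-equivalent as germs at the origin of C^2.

Yes.

The Hessian of f at 0 has rank 0. Corank 2; j^3 = u^3 is a perfect cube, so E-series; the 5-jet and mu = 8 give E_8. The Hessian of g at 0 has rank 0. Corank 2; j^3 = -(u - v)^3 is a perfect cube, so E-series; the 5-jet and mu = 8 give E_8. Both have type E_8, hence right-equivalent.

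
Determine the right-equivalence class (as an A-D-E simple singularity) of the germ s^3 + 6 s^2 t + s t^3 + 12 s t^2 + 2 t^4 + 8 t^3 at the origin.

The Hessian of f at 0 is [[0, 0], [0, 0]] with rank 0, so corank 2. A Groebner basis of the Jacobian ideal J(f) in C{s,t} is {s^3 + 6*s^2*t + 48*s^2 + 192*s*t + 192*t^2, -6*s^2 + s*t^2 - 24*s*t - 24*t^2, 3*s^2 + 12*s*t + t^3 + 12*t^2}; counting standard monomials gives mu = 7. Corank 2; j^3 = (s + 2*t)^3 is a perfect cube, so E-series; the 4-jet and mu = 7 give E_7.

E_7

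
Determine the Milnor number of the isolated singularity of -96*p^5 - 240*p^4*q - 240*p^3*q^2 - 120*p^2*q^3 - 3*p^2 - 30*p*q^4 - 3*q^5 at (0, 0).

4

The Hessian of f at 0 has rank 1. Corank 1: A-series; mu = 4 gives A_4.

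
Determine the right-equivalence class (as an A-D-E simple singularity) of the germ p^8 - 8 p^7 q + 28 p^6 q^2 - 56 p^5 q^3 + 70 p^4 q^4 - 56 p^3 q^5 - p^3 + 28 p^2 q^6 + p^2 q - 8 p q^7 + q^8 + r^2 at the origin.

The Hessian of f at 0 is [[0, 0, 0], [0, 0, 0], [0, 0, 2]] with rank 1, so corank 2. A Groebner basis of the Jacobian ideal J(f) in C{p,q,r} is {p*q/8 + q^7, p*q^2, p^2 - p*q, r}; counting standard monomials gives mu = 9. Corank 2; j^3 = -p^2*(p - q) has shape L^2 M (L != M), so D-series; mu = 9 gives D_9.

D9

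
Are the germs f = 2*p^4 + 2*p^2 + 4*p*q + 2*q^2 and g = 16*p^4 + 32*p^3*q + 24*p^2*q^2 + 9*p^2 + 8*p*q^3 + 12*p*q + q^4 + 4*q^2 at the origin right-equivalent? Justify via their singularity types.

Yes.

The Hessian of f at 0 is [[4, 4], [4, 4]] with rank 1, so corank 1. A Groebner basis of the Jacobian ideal J(f) in C{p,q} is {q^3, p + q}; counting standard monomials gives mu = 3. Corank 1: A-series; mu = 3 gives A_3. The Hessian of g at 0 is [[18, 12], [12, 8]] with rank 1, so corank 1. A Groebner basis of the Jacobian ideal J(g) in C{p,q} is {q^3, p + 2*q/3}; counting standard monomials gives mu = 3. Corank 1: A-series; mu = 3 gives A_3. Both have type A_3, hence right-equivalent.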